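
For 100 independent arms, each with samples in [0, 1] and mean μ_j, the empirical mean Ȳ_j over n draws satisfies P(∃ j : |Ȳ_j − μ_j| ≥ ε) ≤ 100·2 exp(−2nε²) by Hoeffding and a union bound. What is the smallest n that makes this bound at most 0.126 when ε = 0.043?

1993

Need 2·100·exp(−2nε²) ≤ 0.126, i.e. exp(−2nε²) ≤ 0.126/200.
So 2nε² ≥ ln(200/0.126) = 7.369791.
Hence n ≥ 7.369791/(2·0.043²) = 1992.913.
The smallest integer n is 1993.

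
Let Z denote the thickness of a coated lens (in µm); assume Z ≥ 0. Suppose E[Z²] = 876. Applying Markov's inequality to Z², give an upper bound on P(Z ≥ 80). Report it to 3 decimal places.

Since Z ≥ 0, the event {Z ≥ 80} is the same as {Z² ≥ 6400}.
Markov's inequality applied to Z² gives P(Z² ≥ 6400) ≤ E[Z²]/6400 = 876/6400 = 0.1369.

0.137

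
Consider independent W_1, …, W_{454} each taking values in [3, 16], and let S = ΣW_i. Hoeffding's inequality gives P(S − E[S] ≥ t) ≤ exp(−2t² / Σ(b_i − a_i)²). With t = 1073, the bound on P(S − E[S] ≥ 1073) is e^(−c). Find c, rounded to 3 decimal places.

Σ(b_i − a_i)² = 454·(13)² = 76726.
c = 2t²/76726 = 2·1073²/76726 = 30.0114.

30.011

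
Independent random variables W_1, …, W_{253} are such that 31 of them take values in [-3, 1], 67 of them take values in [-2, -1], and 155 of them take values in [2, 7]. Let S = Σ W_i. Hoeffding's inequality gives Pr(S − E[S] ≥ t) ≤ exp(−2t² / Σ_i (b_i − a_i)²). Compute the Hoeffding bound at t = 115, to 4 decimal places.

0.0026

Σ(b_i − a_i)² = 31·4² + 67·1² + 155·5² = 4438.
Exponent = 2·115² / 4438 = 5.95989.
Bound = exp(−5.95989) = 0.00258.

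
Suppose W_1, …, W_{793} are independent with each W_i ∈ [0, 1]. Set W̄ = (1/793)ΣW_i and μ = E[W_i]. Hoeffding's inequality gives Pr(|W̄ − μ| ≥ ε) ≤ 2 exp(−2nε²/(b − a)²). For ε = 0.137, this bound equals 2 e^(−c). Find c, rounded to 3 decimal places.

c = 2nε²/(b − a)² = 2·793·0.137² / 1² = 29.7676.

29.768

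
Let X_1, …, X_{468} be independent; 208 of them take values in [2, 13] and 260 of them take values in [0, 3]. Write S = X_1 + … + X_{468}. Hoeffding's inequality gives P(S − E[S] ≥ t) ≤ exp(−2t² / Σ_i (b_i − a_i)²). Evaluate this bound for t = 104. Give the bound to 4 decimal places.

0.4555

Σ(b_i − a_i)² = 208·11² + 260·3² = 27508.
Exponent = 2·104² / 27508 = 0.78639.
Bound = exp(−0.78639) = 0.45549.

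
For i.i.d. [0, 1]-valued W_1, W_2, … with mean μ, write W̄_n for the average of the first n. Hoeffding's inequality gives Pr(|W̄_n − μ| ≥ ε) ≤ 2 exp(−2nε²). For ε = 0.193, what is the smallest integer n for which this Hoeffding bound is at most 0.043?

52

Require 2·exp(−2nε²) ≤ 0.043, i.e. 2nε² ≥ ln(2/0.043) = 3.839702.
So n ≥ 3.839702 / (2·0.193²) = 51.541.
The smallest integer n is 52.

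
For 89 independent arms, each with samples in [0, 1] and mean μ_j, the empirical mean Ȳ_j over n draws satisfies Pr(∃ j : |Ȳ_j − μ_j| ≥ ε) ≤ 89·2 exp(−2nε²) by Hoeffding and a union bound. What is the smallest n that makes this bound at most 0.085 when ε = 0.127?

Need 2·89·exp(−2nε²) ≤ 0.085, i.e. exp(−2nε²) ≤ 0.085/178.
So 2nε² ≥ ln(178/0.085) = 7.646888.
Hence n ≥ 7.646888/(2·0.127²) = 237.054.
The smallest integer n is 238.

238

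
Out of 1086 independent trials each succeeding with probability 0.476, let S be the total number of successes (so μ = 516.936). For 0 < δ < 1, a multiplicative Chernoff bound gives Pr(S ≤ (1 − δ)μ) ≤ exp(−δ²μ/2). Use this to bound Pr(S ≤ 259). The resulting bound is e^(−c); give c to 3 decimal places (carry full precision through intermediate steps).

64.351

Write 259 = (1 − δ)μ, so δ = 1 − 259/516.936 = 0.4989709…
Then the exponent is δ²μ/2 = (μ − 259)²/(2μ) = 64.351274.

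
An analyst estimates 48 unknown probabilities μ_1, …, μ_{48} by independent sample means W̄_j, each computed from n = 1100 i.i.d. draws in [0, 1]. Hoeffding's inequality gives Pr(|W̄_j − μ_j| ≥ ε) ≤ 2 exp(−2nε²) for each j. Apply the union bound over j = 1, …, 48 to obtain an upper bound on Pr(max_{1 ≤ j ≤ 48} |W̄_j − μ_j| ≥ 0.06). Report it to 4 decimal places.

0.0349

Per-experiment Hoeffding bound: 2·exp(−2·1100·0.06²) = 2·exp(−7.92000) = 0.0007268.
Union bound over 48 events: 48·0.0007268 = 0.03489.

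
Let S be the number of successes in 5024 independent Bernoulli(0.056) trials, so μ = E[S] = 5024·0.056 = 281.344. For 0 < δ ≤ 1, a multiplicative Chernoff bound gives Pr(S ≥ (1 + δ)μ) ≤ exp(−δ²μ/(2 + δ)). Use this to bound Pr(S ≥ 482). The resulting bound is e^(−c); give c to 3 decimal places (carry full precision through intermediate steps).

52.745

Write 482 = (1 + δ)μ, so δ = 482/281.344 − 1 = 0.7132052…
Then the exponent is δ²μ/(2 + δ) = (482 − μ)² / (μ·(2 + δ)) = 52.745329.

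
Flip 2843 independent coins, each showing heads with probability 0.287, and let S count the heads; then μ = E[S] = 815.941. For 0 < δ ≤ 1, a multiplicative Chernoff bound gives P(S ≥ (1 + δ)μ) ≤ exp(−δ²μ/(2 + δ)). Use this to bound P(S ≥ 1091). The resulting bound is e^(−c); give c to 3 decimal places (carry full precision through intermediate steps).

Write 1091 = (1 + δ)μ, so δ = 1091/815.941 − 1 = 0.3371065…
Then the exponent is δ²μ/(2 + δ) = (1091 − μ)² / (μ·(2 + δ)) = 39.674774.

39.675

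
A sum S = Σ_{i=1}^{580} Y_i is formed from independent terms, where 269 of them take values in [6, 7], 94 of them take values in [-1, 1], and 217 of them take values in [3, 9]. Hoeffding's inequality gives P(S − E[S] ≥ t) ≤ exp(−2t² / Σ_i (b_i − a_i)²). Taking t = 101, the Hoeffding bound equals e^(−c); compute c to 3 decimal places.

Σ(b_i − a_i)² = 269·1² + 94·2² + 217·6² = 8457.
c = 2t² / 8457 = 2·101² / 8457 = 2.4124.

2.412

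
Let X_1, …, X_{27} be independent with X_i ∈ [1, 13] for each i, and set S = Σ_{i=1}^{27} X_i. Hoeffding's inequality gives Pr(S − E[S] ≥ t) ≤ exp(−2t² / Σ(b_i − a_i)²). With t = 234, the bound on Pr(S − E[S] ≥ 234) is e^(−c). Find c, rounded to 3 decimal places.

28.167

Σ(b_i − a_i)² = 27·(12)² = 3888.
c = 2t²/3888 = 2·234²/3888 = 28.1667.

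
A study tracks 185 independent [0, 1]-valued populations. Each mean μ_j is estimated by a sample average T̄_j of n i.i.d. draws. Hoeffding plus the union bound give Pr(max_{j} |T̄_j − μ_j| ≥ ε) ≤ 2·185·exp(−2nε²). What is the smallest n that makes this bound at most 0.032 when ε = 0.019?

12958

Need 2·185·exp(−2nε²) ≤ 0.032, i.e. exp(−2nε²) ≤ 0.032/370.
So 2nε² ≥ ln(370/0.032) = 9.355522.
Hence n ≥ 9.355522/(2·0.019²) = 12957.787.
The smallest integer n is 12958.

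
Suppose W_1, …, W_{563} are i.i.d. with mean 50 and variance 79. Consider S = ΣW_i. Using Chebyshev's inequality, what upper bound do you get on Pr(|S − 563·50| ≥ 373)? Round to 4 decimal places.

Var(S) = n·Var(W_i) = 563·79 = 44477.
Chebyshev: Pr(|S − 563·50| ≥ 373) ≤ Var(S)/373² = 44477/139129 = 0.3197.

0.3197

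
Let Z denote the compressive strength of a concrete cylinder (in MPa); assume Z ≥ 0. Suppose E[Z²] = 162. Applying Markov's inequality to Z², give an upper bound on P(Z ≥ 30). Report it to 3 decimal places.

0.180

Since Z ≥ 0, the event {Z ≥ 30} is the same as {Z² ≥ 900}.
Markov's inequality applied to Z² gives P(Z² ≥ 900) ≤ E[Z²]/900 = 162/900 = 0.1800.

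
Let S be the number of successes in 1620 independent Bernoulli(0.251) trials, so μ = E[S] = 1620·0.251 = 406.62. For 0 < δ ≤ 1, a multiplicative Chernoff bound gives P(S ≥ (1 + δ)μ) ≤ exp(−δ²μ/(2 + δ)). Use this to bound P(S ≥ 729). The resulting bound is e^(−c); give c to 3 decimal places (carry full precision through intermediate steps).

91.517

Write 729 = (1 + δ)μ, so δ = 729/406.62 − 1 = 0.7928287…
Then the exponent is δ²μ/(2 + δ) = (729 − μ)² / (μ·(2 + δ)) = 91.517290.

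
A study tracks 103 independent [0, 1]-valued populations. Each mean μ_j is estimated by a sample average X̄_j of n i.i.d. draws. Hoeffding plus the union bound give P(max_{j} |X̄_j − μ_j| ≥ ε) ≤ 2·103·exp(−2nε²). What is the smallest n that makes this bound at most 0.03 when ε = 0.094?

500

Need 2·103·exp(−2nε²) ≤ 0.03, i.e. exp(−2nε²) ≤ 0.03/206.
So 2nε² ≥ ln(206/0.03) = 8.834434.
Hence n ≥ 8.834434/(2·0.094²) = 499.911.
The smallest integer n is 500.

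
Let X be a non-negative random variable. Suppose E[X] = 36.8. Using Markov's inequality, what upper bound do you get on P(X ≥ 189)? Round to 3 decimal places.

0.195

Markov's inequality: for a non-negative random variable, P(X ≥ a) ≤ E[X]/a.
Here E[X] = 36.8 and a = 189, so the bound is 36.8/189 = 0.1947.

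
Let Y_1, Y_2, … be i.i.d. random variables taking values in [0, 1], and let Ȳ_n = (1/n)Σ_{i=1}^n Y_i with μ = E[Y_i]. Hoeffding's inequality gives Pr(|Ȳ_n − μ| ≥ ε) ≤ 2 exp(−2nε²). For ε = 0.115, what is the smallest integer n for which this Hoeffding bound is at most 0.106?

112

Require 2·exp(−2nε²) ≤ 0.106, i.e. 2nε² ≥ ln(2/0.106) = 2.937463.
So n ≥ 2.937463 / (2·0.115²) = 111.057.
The smallest integer n is 112.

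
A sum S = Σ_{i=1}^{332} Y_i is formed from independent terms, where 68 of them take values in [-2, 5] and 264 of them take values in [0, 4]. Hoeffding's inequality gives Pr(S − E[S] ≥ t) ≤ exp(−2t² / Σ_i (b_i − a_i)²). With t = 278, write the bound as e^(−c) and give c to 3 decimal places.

20.456

Σ(b_i − a_i)² = 68·7² + 264·4² = 7556.
c = 2t² / 7556 = 2·278² / 7556 = 20.4563.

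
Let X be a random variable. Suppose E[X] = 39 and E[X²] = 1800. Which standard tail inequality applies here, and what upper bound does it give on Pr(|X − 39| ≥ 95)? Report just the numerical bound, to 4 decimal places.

0.0309

The first two moments determine the variance, so Chebyshev's inequality is the sharpest standard bound available.
Var(X) = E[X²] − (E[X])² = 1800 − 1521 = 279.
Chebyshev's inequality: Pr(|X − μ| ≥ t) ≤ Var(X)/t² = 279/9025 = 0.0309.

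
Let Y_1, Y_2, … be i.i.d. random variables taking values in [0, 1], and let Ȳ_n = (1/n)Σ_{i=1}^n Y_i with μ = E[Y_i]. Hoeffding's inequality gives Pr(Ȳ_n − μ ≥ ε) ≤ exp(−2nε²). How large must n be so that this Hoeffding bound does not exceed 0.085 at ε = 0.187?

36

Require exp(−2nε²) ≤ 0.085, i.e. 2nε² ≥ ln(1/0.085) = 2.465104.
So n ≥ 2.465104 / (2·0.187²) = 35.247.
The smallest integer n is 36.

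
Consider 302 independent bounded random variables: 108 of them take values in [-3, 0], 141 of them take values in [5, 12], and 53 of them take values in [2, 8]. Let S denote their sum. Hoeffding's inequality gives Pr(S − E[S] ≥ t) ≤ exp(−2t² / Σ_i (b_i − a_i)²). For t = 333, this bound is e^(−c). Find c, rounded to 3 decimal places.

22.656

Σ(b_i − a_i)² = 108·3² + 141·7² + 53·6² = 9789.
c = 2t² / 9789 = 2·333² / 9789 = 22.6558.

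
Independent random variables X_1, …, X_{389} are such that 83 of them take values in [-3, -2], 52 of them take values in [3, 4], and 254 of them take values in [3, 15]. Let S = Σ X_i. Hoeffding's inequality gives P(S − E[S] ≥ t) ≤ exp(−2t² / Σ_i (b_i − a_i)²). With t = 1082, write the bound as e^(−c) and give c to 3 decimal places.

Σ(b_i − a_i)² = 83·1² + 52·1² + 254·12² = 36711.
c = 2t² / 36711 = 2·1082² / 36711 = 63.7806.

63.781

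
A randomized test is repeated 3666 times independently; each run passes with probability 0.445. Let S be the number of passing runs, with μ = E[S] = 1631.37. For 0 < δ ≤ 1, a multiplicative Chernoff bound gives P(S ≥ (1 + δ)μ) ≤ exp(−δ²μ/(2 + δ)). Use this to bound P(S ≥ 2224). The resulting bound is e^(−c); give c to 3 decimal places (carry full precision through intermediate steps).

91.096

Write 2224 = (1 + δ)μ, so δ = 2224/1631.37 − 1 = 0.3632714…
Then the exponent is δ²μ/(2 + δ) = (2224 − μ)² / (μ·(2 + δ)) = 91.096397.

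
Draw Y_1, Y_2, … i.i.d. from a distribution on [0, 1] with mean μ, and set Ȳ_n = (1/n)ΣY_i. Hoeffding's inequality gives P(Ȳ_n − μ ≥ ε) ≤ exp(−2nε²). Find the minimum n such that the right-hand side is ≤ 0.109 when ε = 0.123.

Require exp(−2nε²) ≤ 0.109, i.e. 2nε² ≥ ln(1/0.109) = 2.216407.
So n ≥ 2.216407 / (2·0.123²) = 73.250.
The smallest integer n is 74.

74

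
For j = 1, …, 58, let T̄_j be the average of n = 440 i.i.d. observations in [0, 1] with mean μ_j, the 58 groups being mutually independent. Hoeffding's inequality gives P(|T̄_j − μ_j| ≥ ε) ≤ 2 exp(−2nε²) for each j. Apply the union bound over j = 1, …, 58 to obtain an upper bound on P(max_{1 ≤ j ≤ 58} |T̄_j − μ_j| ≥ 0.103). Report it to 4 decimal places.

Per-experiment Hoeffding bound: 2·exp(−2·440·0.103²) = 2·exp(−9.33592) = 0.0001764.
Union bound over 58 events: 58·0.0001764 = 0.01023.

0.0102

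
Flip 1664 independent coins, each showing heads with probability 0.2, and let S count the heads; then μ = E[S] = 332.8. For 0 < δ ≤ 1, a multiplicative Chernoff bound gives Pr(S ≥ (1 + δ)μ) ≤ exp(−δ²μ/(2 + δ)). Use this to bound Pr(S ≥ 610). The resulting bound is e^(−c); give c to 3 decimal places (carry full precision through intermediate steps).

Write 610 = (1 + δ)μ, so δ = 610/332.8 − 1 = 0.8329327…
Then the exponent is δ²μ/(2 + δ) = (610 − μ)² / (μ·(2 + δ)) = 81.501739.

81.502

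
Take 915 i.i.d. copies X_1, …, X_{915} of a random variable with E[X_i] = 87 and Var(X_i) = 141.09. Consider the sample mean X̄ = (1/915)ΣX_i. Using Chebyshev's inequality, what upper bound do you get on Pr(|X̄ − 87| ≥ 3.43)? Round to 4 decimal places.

0.0131

Var(X̄) = Var(X_i)/n = 141.09/915 = 0.1542.
Chebyshev: Pr(|X̄ − 87| ≥ 3.43) ≤ Var(X̄)/(3.43)² = 141.09/(915·3.43²) = 0.0131.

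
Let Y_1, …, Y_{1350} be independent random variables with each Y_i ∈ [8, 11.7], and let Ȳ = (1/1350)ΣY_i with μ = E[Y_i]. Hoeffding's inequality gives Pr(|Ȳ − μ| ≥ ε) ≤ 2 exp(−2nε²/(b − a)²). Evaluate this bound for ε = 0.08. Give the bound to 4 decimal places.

0.5660

Exponent: 2nε²/(b − a)² = 2·1350·0.08² / 3.7² = 1.26224.
Bound = 2·exp(−1.26224) = 0.56604.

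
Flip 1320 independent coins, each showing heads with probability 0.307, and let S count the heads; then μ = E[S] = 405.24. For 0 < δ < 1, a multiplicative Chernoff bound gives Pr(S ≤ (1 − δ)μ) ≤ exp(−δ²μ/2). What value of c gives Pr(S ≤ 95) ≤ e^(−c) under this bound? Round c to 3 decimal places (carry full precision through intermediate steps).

118.755

Write 95 = (1 − δ)μ, so δ = 1 − 95/405.24 = 0.765571…
Then the exponent is δ²μ/2 = (μ − 95)²/(2μ) = 118.755377.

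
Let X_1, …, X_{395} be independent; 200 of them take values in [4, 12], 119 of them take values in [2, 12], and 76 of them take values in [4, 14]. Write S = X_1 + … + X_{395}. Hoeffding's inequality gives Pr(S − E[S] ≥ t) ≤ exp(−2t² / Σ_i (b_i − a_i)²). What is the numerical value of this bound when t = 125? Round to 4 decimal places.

0.3800

Σ(b_i − a_i)² = 200·8² + 119·10² + 76·10² = 32300.
Exponent = 2·125² / 32300 = 0.96749.
Bound = exp(−0.96749) = 0.38003.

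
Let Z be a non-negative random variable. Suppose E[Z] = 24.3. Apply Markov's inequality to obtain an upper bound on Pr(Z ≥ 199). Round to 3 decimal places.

Markov's inequality: for a non-negative random variable, Pr(Z ≥ a) ≤ E[Z]/a.
Here E[Z] = 24.3 and a = 199, so the bound is 24.3/199 = 0.1221.

0.122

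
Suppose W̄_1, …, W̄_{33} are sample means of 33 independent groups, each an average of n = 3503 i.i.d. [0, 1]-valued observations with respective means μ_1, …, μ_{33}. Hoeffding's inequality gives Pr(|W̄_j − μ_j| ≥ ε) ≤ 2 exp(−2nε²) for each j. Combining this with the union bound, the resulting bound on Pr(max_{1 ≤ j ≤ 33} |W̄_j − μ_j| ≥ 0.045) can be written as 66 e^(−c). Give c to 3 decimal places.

Union bound over the 33 events: Pr(max_{1 ≤ j ≤ 33} |W̄_j − μ_j| ≥ 0.045) ≤ 33·2·exp(−2nε²) = 66 exp(−2·3503·0.045²).
So c = 2·3503·0.045² = 14.1872.

14.187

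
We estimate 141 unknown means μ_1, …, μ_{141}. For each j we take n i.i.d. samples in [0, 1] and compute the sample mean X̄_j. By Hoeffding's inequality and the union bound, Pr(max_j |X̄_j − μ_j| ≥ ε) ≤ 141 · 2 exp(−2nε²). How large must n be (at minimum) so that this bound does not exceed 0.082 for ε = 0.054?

1397

Need 2·141·exp(−2nε²) ≤ 0.082, i.e. exp(−2nε²) ≤ 0.082/282.
So 2nε² ≥ ln(282/0.082) = 8.142943.
Hence n ≥ 8.142943/(2·0.054²) = 1396.252.
The smallest integer n is 1397.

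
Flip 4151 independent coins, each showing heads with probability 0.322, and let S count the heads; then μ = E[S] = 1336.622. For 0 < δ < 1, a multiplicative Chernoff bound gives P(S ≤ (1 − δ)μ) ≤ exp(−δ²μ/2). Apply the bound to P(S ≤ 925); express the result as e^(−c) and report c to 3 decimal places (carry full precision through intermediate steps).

Write 925 = (1 − δ)μ, so δ = 1 − 925/1336.622 = 0.3079569…
Then the exponent is δ²μ/2 = (μ − 925)²/(2μ) = 63.380923.

63.381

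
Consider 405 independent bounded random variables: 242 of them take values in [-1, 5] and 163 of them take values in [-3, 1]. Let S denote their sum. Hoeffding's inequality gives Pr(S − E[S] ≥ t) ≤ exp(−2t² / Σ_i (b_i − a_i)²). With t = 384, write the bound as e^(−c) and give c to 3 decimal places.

Σ(b_i − a_i)² = 242·6² + 163·4² = 11320.
c = 2t² / 11320 = 2·384² / 11320 = 26.0523.

26.052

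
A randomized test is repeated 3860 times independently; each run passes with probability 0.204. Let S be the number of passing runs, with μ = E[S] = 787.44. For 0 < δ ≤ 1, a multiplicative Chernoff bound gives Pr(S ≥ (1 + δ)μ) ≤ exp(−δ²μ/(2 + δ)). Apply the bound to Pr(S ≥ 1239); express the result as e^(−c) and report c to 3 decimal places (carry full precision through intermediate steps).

100.623

Write 1239 = (1 + δ)μ, so δ = 1239/787.44 − 1 = 0.5734532…
Then the exponent is δ²μ/(2 + δ) = (1239 − μ)² / (μ·(2 + δ)) = 100.622981.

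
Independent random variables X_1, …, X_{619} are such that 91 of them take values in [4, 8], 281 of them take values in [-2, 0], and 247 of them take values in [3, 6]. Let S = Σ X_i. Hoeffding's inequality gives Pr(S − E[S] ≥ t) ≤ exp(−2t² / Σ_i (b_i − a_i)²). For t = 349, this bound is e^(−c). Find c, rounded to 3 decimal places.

Σ(b_i − a_i)² = 91·4² + 281·2² + 247·3² = 4803.
c = 2t² / 4803 = 2·349² / 4803 = 50.7187.

50.719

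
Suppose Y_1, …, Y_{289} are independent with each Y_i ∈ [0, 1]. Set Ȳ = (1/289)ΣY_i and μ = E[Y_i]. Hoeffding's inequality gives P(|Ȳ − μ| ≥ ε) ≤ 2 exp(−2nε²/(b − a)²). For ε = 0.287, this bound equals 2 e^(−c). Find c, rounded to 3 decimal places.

47.609

c = 2nε²/(b − a)² = 2·289·0.287² / 1² = 47.6093.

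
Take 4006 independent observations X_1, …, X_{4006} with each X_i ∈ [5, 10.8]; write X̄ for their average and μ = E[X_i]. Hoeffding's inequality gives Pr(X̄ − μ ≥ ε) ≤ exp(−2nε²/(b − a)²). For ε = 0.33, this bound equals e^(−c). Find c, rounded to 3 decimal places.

c = 2nε²/(b − a)² = 2·4006·0.33² / 5.8² = 25.9366.

25.937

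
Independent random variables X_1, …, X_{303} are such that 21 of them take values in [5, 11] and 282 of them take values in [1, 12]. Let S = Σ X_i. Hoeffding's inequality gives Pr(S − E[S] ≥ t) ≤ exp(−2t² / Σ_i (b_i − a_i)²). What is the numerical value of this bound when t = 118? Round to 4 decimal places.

0.4500

Σ(b_i − a_i)² = 21·6² + 282·11² = 34878.
Exponent = 2·118² / 34878 = 0.79844.
Bound = exp(−0.79844) = 0.45003.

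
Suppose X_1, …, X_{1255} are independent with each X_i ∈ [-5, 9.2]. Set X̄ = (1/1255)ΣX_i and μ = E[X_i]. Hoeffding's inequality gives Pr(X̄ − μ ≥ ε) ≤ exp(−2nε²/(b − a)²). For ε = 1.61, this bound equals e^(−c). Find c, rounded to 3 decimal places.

32.266

c = 2nε²/(b − a)² = 2·1255·1.61² / 14.2² = 32.2663.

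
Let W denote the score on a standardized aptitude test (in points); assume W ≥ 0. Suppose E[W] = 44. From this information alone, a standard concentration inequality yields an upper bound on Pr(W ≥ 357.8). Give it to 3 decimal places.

Only the mean of a non-negative variable is known, so Markov's inequality is the applicable tail bound.
Markov's inequality: for a non-negative random variable, Pr(W ≥ a) ≤ E[W]/a.
Here E[W] = 44 and a = 357.8, so the bound is 44/357.8 = 0.1230.

0.123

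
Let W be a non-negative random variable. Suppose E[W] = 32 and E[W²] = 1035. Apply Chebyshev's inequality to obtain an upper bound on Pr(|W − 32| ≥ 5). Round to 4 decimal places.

Var(W) = E[W²] − (E[W])² = 1035 − 1024 = 11.
Chebyshev's inequality: Pr(|W − μ| ≥ t) ≤ Var(W)/t² = 11/25 = 0.4400.

0.4400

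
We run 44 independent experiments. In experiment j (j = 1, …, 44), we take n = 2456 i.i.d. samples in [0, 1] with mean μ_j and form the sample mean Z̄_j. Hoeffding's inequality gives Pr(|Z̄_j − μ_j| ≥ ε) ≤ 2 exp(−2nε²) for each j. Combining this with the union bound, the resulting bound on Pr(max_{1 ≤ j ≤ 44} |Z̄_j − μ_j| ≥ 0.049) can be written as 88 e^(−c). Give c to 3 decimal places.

Union bound over the 44 events: Pr(max_{1 ≤ j ≤ 44} |Z̄_j − μ_j| ≥ 0.049) ≤ 44·2·exp(−2nε²) = 88 exp(−2·2456·0.049²).
So c = 2·2456·0.049² = 11.7937.

11.794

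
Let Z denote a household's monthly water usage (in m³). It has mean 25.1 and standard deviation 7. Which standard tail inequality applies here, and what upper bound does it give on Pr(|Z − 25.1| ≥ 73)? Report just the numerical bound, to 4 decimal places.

Mean and variance are known, so Chebyshev's inequality applies.
Chebyshev: Pr(|Z − μ| ≥ t) ≤ Var(Z)/t².
Var(Z) = σ² = 7² = 49.
Bound = 49 / 5329 = 0.0092.

0.0092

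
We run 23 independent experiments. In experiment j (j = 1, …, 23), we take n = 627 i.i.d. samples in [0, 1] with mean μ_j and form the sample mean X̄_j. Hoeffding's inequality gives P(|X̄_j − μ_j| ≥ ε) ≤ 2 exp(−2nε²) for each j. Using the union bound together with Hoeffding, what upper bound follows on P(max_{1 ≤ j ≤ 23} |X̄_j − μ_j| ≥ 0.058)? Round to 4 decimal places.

0.6772

Per-experiment Hoeffding bound: 2·exp(−2·627·0.058²) = 2·exp(−4.21846) = 0.029443.
Union bound over 23 events: 23·0.029443 = 0.67718.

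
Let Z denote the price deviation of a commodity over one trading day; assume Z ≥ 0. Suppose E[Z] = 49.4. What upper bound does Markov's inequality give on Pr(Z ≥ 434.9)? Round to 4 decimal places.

0.1136

Markov's inequality: for a non-negative random variable, Pr(Z ≥ a) ≤ E[Z]/a.
Here E[Z] = 49.4 and a = 434.9, so the bound is 49.4/434.9 = 0.1136.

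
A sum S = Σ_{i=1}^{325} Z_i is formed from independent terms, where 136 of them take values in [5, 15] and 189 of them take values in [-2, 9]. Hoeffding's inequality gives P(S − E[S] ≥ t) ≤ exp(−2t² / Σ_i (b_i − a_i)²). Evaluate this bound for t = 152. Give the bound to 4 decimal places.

0.2817

Σ(b_i − a_i)² = 136·10² + 189·11² = 36469.
Exponent = 2·152² / 36469 = 1.26705.
Bound = exp(−1.26705) = 0.28166.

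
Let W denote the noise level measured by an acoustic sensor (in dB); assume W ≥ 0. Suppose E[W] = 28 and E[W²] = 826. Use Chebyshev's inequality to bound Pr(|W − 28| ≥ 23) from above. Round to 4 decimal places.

0.0794

Var(W) = E[W²] − (E[W])² = 826 − 784 = 42.
Chebyshev's inequality: Pr(|W − μ| ≥ t) ≤ Var(W)/t² = 42/529 = 0.0794.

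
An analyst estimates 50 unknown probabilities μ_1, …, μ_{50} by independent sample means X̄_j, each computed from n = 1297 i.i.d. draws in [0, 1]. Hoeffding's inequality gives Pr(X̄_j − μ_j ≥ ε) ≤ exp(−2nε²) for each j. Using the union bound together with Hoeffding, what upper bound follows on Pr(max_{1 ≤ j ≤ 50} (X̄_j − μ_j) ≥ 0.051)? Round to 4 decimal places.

Per-experiment Hoeffding bound: exp(−2·1297·0.051²) = exp(−6.74699) = 0.0011744.
Union bound over 50 events: 50·0.0011744 = 0.05872.

0.0587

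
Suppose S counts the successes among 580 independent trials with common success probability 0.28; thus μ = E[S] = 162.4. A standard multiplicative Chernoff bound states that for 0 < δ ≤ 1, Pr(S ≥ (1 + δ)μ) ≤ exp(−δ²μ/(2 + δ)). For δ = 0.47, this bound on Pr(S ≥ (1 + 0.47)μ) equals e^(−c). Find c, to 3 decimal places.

14.524

c = δ²μ/(2 + δ) = 0.47²·162.4/(2 + 0.47) = 14.5240.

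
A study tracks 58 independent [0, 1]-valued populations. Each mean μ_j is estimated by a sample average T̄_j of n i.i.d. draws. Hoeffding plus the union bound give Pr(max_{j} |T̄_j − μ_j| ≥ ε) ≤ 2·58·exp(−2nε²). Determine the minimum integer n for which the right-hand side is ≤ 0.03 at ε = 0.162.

Need 2·58·exp(−2nε²) ≤ 0.03, i.e. exp(−2nε²) ≤ 0.03/116.
So 2nε² ≥ ln(116/0.03) = 8.260148.
Hence n ≥ 8.260148/(2·0.162²) = 157.372.
The smallest integer n is 158.

158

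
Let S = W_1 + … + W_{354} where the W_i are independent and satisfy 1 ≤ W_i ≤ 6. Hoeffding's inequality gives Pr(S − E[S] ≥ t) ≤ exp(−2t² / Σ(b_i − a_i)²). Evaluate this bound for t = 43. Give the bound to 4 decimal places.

Σ(b_i − a_i)² = 354·(5)² = 8850.
Exponent = 2·43²/8850 = 0.4179.
Bound = exp(−0.4179) = 0.65846.

0.6585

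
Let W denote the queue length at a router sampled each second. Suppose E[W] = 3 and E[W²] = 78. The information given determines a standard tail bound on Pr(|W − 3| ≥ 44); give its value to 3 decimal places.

The first two moments determine the variance, so Chebyshev's inequality is the sharpest standard bound available.
Var(W) = E[W²] − (E[W])² = 78 − 9 = 69.
Chebyshev's inequality: Pr(|W − μ| ≥ t) ≤ Var(W)/t² = 69/1936 = 0.0356.

0.036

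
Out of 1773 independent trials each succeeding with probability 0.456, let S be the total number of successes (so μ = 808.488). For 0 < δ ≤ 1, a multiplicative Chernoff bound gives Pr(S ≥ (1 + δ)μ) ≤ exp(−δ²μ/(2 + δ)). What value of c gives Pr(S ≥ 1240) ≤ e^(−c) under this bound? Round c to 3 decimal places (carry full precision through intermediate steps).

90.898

Write 1240 = (1 + δ)μ, so δ = 1240/808.488 − 1 = 0.5337272…
Then the exponent is δ²μ/(2 + δ) = (1240 − μ)² / (μ·(2 + δ)) = 90.897582.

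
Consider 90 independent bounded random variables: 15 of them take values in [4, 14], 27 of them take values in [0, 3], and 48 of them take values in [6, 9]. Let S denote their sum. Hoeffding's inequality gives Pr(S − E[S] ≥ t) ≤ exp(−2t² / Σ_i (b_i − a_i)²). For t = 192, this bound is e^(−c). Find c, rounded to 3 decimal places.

Σ(b_i − a_i)² = 15·10² + 27·3² + 48·3² = 2175.
c = 2t² / 2175 = 2·192² / 2175 = 33.8979.

33.898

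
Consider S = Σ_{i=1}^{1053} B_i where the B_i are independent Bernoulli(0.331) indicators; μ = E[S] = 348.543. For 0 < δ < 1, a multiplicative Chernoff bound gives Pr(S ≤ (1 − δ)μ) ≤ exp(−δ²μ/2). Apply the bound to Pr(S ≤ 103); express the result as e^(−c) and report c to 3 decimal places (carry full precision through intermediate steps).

Write 103 = (1 − δ)μ, so δ = 1 − 103/348.543 = 0.7044841…
Then the exponent is δ²μ/2 = (μ − 103)²/(2μ) = 86.490569.

86.491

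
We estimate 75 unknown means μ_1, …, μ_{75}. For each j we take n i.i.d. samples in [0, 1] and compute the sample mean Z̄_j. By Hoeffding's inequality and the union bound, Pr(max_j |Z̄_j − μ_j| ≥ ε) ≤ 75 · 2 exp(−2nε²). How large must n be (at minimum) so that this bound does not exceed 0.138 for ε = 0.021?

7927

Need 2·75·exp(−2nε²) ≤ 0.138, i.e. exp(−2nε²) ≤ 0.138/150.
So 2nε² ≥ ln(150/0.138) = 6.991137.
Hence n ≥ 6.991137/(2·0.021²) = 7926.459.
The smallest integer n is 7927.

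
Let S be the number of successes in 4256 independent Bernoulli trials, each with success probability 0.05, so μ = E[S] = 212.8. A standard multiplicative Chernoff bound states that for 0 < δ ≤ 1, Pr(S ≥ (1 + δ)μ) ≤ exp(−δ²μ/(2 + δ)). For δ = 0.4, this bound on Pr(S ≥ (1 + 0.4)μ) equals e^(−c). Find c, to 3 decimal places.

c = δ²μ/(2 + δ) = 0.4²·212.8/(2 + 0.4) = 14.1867.

14.187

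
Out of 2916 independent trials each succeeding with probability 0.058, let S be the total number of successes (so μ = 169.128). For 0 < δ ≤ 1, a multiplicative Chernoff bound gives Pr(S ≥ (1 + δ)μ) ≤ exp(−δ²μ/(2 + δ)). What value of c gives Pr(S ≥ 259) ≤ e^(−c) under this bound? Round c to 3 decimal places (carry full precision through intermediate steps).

Write 259 = (1 + δ)μ, so δ = 259/169.128 − 1 = 0.5313845…
Then the exponent is δ²μ/(2 + δ) = (259 − μ)² / (μ·(2 + δ)) = 18.865798.

18.866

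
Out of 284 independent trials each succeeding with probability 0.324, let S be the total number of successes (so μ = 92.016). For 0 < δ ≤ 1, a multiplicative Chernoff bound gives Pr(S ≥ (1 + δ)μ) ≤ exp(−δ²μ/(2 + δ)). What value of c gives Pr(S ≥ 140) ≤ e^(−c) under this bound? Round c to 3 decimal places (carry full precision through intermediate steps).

9.924

Write 140 = (1 + δ)μ, so δ = 140/92.016 − 1 = 0.5214745…
Then the exponent is δ²μ/(2 + δ) = (140 − μ)² / (μ·(2 + δ)) = 9.923731.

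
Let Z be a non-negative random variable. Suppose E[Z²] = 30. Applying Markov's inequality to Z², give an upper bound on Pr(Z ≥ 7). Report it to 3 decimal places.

0.612

Since Z ≥ 0, the event {Z ≥ 7} is the same as {Z² ≥ 49}.
Markov's inequality applied to Z² gives Pr(Z² ≥ 49) ≤ E[Z²]/49 = 30/49 = 0.6122.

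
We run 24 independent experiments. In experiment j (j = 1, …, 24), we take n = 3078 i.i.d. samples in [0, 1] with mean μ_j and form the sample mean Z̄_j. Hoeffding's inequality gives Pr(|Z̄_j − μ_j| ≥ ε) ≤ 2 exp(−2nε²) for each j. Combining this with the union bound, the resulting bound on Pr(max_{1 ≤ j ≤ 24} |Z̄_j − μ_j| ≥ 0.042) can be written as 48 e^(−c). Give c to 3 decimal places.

10.859

Union bound over the 24 events: Pr(max_{1 ≤ j ≤ 24} |Z̄_j − μ_j| ≥ 0.042) ≤ 24·2·exp(−2nε²) = 48 exp(−2·3078·0.042²).
So c = 2·3078·0.042² = 10.8592.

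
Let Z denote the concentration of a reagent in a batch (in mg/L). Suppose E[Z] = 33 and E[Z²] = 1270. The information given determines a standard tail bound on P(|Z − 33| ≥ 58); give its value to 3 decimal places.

0.054

The first two moments determine the variance, so Chebyshev's inequality is the sharpest standard bound available.
Var(Z) = E[Z²] − (E[Z])² = 1270 − 1089 = 181.
Chebyshev's inequality: P(|Z − μ| ≥ t) ≤ Var(Z)/t² = 181/3364 = 0.0538.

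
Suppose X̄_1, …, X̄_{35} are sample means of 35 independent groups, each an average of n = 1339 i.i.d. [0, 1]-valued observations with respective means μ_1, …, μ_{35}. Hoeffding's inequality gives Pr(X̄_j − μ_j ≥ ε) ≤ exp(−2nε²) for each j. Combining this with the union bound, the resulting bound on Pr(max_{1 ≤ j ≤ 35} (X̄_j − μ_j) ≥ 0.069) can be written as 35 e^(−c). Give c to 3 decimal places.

Union bound over the 35 events: Pr(max_{1 ≤ j ≤ 35} (X̄_j − μ_j) ≥ 0.069) ≤ 35·exp(−2nε²) = 35 exp(−2·1339·0.069²).
So c = 2·1339·0.069² = 12.7500.

12.750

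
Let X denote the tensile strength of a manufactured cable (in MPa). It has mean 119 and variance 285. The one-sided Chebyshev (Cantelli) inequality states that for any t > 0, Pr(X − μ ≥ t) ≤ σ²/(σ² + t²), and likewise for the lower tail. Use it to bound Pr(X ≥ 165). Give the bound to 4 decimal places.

Here σ² = 285 and t = 46, so σ² + t² = 2401.
Cantelli's bound: 285/2401 = 0.1187.

0.1187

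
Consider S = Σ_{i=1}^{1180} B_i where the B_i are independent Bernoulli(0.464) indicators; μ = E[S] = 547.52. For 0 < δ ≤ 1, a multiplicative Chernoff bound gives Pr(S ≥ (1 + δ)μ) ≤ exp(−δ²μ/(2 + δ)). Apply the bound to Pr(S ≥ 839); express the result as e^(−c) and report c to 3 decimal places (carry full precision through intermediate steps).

61.276

Write 839 = (1 + δ)μ, so δ = 839/547.52 − 1 = 0.5323641…
Then the exponent is δ²μ/(2 + δ) = (839 − μ)² / (μ·(2 + δ)) = 61.276138.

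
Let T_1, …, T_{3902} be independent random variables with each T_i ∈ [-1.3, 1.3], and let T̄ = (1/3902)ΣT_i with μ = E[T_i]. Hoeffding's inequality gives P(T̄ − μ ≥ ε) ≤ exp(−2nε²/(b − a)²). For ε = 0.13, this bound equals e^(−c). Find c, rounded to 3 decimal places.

19.510

c = 2nε²/(b − a)² = 2·3902·0.13² / 2.6² = 19.5100.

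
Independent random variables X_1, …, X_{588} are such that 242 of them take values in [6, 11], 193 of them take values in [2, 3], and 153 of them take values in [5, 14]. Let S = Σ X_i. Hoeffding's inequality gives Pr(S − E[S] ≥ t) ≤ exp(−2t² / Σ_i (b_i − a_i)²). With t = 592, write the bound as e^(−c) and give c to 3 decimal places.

Σ(b_i − a_i)² = 242·5² + 193·1² + 153·9² = 18636.
c = 2t² / 18636 = 2·592² / 18636 = 37.6115.

37.612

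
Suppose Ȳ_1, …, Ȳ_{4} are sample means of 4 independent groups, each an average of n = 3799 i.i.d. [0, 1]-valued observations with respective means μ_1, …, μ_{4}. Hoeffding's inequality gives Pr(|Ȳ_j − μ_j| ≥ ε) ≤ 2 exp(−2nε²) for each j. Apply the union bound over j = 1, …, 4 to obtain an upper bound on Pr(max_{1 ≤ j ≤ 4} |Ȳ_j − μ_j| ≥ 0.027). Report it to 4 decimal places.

Per-experiment Hoeffding bound: 2·exp(−2·3799·0.027²) = 2·exp(−5.53894) = 0.0078614.
Union bound over 4 events: 4·0.0078614 = 0.03145.

0.0314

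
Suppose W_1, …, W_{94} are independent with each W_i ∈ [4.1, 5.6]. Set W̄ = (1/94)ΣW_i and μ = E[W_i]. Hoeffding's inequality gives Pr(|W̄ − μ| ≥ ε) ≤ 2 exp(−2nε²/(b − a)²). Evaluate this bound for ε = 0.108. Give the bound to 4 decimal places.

0.7547

Exponent: 2nε²/(b − a)² = 2·94·0.108² / 1.5² = 0.97459.
Bound = 2·exp(−0.97459) = 0.75469.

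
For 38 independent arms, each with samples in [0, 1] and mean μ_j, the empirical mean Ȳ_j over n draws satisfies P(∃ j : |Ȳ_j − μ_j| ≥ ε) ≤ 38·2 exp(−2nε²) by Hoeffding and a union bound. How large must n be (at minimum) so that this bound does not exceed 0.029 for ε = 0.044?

Need 2·38·exp(−2nε²) ≤ 0.029, i.e. exp(−2nε²) ≤ 0.029/76.
So 2nε² ≥ ln(76/0.029) = 7.871193.
Hence n ≥ 7.871193/(2·0.044²) = 2032.849.
The smallest integer n is 2033.

2033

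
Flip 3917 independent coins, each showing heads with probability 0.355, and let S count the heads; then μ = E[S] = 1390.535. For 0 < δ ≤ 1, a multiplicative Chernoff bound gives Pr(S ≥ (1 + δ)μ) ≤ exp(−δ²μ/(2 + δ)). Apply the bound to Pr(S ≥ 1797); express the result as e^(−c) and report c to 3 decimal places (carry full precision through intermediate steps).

Write 1797 = (1 + δ)μ, so δ = 1797/1390.535 − 1 = 0.2923084…
Then the exponent is δ²μ/(2 + δ) = (1797 − μ)² / (μ·(2 + δ)) = 51.831210.

51.831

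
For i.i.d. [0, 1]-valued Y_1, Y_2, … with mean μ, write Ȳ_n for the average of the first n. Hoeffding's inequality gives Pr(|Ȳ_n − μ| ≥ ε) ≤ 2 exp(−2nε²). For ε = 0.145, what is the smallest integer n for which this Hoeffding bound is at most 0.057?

85

Require 2·exp(−2nε²) ≤ 0.057, i.e. 2nε² ≥ ln(2/0.057) = 3.557851.
So n ≥ 3.557851 / (2·0.145²) = 84.610.
The smallest integer n is 85.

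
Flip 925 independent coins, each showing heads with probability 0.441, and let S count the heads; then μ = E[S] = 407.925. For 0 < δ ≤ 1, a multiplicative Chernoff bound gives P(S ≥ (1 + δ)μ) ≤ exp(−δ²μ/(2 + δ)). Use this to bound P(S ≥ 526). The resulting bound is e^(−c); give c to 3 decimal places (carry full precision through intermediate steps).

Write 526 = (1 + δ)μ, so δ = 526/407.925 − 1 = 0.2894527…
Then the exponent is δ²μ/(2 + δ) = (526 − μ)² / (μ·(2 + δ)) = 14.928078.

14.928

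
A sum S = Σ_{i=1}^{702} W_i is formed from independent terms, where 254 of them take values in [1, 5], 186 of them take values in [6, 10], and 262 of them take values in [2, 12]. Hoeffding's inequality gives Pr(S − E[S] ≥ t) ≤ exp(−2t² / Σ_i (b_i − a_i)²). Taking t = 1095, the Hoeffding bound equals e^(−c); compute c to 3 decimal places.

72.144

Σ(b_i − a_i)² = 254·4² + 186·4² + 262·10² = 33240.
c = 2t² / 33240 = 2·1095² / 33240 = 72.1435.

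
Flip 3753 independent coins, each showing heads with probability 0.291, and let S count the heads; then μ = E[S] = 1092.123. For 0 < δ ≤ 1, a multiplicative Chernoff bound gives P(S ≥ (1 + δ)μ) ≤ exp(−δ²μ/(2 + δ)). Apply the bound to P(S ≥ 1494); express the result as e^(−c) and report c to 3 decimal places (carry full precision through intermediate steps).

Write 1494 = (1 + δ)μ, so δ = 1494/1092.123 − 1 = 0.3679778…
Then the exponent is δ²μ/(2 + δ) = (1494 − μ)² / (μ·(2 + δ)) = 62.450674.

62.451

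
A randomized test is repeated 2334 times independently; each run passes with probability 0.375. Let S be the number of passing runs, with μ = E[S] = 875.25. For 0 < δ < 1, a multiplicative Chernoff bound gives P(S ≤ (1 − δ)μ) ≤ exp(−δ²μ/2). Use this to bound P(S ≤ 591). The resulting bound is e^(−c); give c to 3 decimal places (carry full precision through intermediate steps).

46.157

Write 591 = (1 − δ)μ, so δ = 1 − 591/875.25 = 0.3247644…
Then the exponent is δ²μ/2 = (μ − 591)²/(2μ) = 46.157134.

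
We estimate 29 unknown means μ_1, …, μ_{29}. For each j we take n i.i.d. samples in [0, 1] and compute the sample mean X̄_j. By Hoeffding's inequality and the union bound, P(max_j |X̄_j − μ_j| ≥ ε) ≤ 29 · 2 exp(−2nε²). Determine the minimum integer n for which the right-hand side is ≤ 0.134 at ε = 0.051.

Need 2·29·exp(−2nε²) ≤ 0.134, i.e. exp(−2nε²) ≤ 0.134/58.
So 2nε² ≥ ln(58/0.134) = 6.070358.
Hence n ≥ 6.070358/(2·0.051²) = 1166.928.
The smallest integer n is 1167.

1167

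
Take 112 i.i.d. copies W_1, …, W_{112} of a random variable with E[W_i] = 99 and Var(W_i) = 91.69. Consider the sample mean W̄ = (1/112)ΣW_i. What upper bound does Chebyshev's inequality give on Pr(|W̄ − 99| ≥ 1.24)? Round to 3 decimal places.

Var(W̄) = Var(W_i)/n = 91.69/112 = 0.81866.
Chebyshev: Pr(|W̄ − 99| ≥ 1.24) ≤ Var(W̄)/(1.24)² = 91.69/(112·1.24²) = 0.5324.

0.532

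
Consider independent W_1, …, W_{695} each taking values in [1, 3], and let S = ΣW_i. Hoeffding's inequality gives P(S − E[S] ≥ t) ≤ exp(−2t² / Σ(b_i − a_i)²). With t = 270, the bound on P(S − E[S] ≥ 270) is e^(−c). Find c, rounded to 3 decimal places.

52.446

Σ(b_i − a_i)² = 695·(2)² = 2780.
c = 2t²/2780 = 2·270²/2780 = 52.4460.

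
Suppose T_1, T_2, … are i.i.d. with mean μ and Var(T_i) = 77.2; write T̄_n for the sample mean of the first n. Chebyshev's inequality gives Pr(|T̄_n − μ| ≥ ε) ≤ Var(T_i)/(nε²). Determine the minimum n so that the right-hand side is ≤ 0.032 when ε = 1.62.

920

Require 77.2/(n·1.62²) ≤ 0.032, i.e. n ≥ 77.2/(0.032·1.62²) = 919.258.
The smallest integer n is 920.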